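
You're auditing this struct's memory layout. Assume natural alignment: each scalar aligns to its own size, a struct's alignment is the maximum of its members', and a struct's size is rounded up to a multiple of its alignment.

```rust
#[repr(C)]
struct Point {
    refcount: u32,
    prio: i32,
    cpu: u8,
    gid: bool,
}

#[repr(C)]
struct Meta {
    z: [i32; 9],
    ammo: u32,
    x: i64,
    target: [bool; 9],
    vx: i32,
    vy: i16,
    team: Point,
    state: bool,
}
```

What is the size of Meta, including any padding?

Point: 0..4  refcount  (4B, 4-aligned); 4..8  prio  (4B, 4-aligned); 8..9  cpu  (1B, 1-aligned); 9..10  gid  (1B, 1-aligned); 10..12  -- tail padding (2B); sizeof = 12, alignof = 4
0..36  z  (36B, 4-aligned)
36..40  ammo  (4B, 4-aligned)
40..48  x  (8B, 8-aligned)
48..57  target  (9B, 1-aligned)
57..60  -- padding (3B)
60..64  vx  (4B, 4-aligned)
64..66  vy  (2B, 2-aligned)
66..68  -- padding (2B)
68..80  team  (12B, 4-aligned)
80..81  state  (1B, 1-aligned)
81..88  -- tail padding (7B)
sizeof = 88, alignof = 8

88 bytes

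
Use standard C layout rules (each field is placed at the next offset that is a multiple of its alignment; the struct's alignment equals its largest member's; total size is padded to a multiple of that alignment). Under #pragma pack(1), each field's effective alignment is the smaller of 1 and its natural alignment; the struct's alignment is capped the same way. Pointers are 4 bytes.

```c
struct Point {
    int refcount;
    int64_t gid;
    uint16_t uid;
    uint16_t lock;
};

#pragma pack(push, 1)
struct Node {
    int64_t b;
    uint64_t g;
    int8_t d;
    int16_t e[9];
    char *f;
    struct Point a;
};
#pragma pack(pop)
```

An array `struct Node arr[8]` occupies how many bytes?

504

Point: refcount at 0 (size 4, align 4) → ends 4; pad 4 to align 8 for gid; gid at 8 (size 8, align 8) → ends 16; uid at 16 (size 2, align 2) → ends 18; lock at 18 (size 2, align 2) → ends 20; tail pad 4 to reach multiple of 8; total 24 bytes, alignment 8
b at 0 (size 8, align 1) → ends 8
g at 8 (size 8, align 1) → ends 16
d at 16 (size 1, align 1) → ends 17
e at 17 (size 18, align 1) → ends 35
f at 35 (size 4, align 1) → ends 39
a at 39 (size 24, align 1) → ends 63
total 63 bytes, alignment 1
array of 8: 8 × 63 = 504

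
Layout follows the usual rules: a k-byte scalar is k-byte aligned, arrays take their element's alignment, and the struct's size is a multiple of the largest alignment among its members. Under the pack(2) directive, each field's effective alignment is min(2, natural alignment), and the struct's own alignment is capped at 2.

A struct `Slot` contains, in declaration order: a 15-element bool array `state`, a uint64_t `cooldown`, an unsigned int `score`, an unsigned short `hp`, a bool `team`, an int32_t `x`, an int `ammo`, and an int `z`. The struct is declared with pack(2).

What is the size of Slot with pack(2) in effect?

state at 0 (size 15, align 1) → ends 15
pad 1 to align 2 for cooldown
cooldown at 16 (size 8, align 2) → ends 24
score at 24 (size 4, align 2) → ends 28
hp at 28 (size 2, align 2) → ends 30
team at 30 (size 1, align 1) → ends 31
pad 1 to align 2 for x
x at 32 (size 4, align 2) → ends 36
ammo at 36 (size 4, align 2) → ends 40
z at 40 (size 4, align 2) → ends 44
total 44 bytes, alignment 2

44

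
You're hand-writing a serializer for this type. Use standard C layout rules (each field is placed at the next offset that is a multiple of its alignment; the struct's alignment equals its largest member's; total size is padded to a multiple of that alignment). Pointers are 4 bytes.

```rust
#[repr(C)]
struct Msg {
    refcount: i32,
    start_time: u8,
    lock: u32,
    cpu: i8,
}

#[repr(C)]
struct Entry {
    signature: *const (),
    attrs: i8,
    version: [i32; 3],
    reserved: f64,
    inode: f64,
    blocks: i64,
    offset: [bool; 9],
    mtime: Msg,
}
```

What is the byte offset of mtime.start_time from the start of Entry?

Msg: 0..4  refcount  (4B, 4-aligned); 4..5  start_time  (1B, 1-aligned); 5..8  -- padding (3B); 8..12  lock  (4B, 4-aligned); 12..13  cpu  (1B, 1-aligned); 13..16  -- tail padding (3B); sizeof = 16, alignof = 4
0..4  signature  (4B, 4-aligned)
4..5  attrs  (1B, 1-aligned)
5..8  -- padding (3B)
8..20  version  (12B, 4-aligned)
20..24  -- padding (4B)
24..32  reserved  (8B, 8-aligned)
32..40  inode  (8B, 8-aligned)
40..48  blocks  (8B, 8-aligned)
48..57  offset  (9B, 1-aligned)
57..60  -- padding (3B)
60..76  mtime  (16B, 4-aligned)
within Msg: start_time at 4
60 + 4 = 64

64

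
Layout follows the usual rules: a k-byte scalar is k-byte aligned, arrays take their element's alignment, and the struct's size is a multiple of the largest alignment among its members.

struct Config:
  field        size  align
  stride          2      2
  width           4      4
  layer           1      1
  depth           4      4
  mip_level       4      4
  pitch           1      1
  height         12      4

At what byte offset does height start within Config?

@0: stride [2B, align 2] → 2
+2 pad (align 4)
@4: width [4B, align 4] → 8
@8: layer [1B, align 1] → 9
+3 pad (align 4)
@12: depth [4B, align 4] → 16
@16: mip_level [4B, align 4] → 20
@20: pitch [1B, align 1] → 21
+3 pad (align 4)
@24: height [12B, align 4] → 36

24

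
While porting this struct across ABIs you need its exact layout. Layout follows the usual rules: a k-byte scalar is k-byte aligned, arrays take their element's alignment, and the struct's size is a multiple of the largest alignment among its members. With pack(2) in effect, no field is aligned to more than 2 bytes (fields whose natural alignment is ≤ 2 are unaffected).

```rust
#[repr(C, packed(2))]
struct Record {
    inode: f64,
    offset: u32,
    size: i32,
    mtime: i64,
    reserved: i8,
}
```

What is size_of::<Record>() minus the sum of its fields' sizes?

1

0..8  inode  (8B, 2-aligned)
8..12  offset  (4B, 2-aligned)
12..16  size  (4B, 2-aligned)
16..24  mtime  (8B, 2-aligned)
24..25  reserved  (1B, 1-aligned)
25..26  -- tail padding (1B)
sizeof = 26, alignof = 2
data bytes 25, size 26 → padding 1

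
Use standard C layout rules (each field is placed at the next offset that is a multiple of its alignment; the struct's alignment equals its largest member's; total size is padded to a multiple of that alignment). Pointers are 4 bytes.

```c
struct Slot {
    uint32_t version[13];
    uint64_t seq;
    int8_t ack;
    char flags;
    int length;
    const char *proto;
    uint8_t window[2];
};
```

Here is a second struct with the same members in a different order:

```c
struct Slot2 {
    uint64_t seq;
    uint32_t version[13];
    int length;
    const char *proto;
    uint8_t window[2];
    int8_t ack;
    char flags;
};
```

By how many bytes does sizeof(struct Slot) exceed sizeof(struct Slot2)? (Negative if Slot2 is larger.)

8

version at 0 (size 52, align 4) → ends 52
pad 4 to align 8 for seq
seq at 56 (size 8, align 8) → ends 64
ack at 64 (size 1, align 1) → ends 65
flags at 65 (size 1, align 1) → ends 66
pad 2 to align 4 for length
length at 68 (size 4, align 4) → ends 72
proto at 72 (size 4, align 4) → ends 76
window at 76 (size 2, align 1) → ends 78
tail pad 2 to reach multiple of 8
total 80 bytes, alignment 8
— Slot2 —
seq at 0 (size 8, align 8) → ends 8
version at 8 (size 52, align 4) → ends 60
length at 60 (size 4, align 4) → ends 64
proto at 64 (size 4, align 4) → ends 68
window at 68 (size 2, align 1) → ends 70
ack at 70 (size 1, align 1) → ends 71
flags at 71 (size 1, align 1) → ends 72
total 72 bytes, alignment 8
80 − 72 = 8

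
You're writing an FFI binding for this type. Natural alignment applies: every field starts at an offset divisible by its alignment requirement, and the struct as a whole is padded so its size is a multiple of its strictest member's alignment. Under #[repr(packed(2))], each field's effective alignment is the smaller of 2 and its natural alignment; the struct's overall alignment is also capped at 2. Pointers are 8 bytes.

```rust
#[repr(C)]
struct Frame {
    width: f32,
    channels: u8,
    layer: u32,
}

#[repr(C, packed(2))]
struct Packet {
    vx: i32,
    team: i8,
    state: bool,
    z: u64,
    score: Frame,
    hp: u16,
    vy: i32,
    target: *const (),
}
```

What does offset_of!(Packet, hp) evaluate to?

26

Frame: 0..4  width  (4B, 4-aligned); 4..5  channels  (1B, 1-aligned); 5..8  -- padding (3B); 8..12  layer  (4B, 4-aligned); sizeof = 12, alignof = 4
0..4  vx  (4B, 2-aligned)
4..5  team  (1B, 1-aligned)
5..6  state  (1B, 1-aligned)
6..14  z  (8B, 2-aligned)
14..26  score  (12B, 2-aligned)
26..28  hp  (2B, 2-aligned)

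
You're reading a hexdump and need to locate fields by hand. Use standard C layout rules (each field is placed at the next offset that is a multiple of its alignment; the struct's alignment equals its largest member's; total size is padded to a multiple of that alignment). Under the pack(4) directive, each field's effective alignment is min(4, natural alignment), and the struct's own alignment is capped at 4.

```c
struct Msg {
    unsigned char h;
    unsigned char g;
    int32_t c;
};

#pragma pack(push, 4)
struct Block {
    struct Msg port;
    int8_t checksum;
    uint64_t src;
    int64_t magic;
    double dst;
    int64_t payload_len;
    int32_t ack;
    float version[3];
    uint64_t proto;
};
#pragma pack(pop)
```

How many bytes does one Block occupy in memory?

Msg: @0: h [1B, align 1] → 1; @1: g [1B, align 1] → 2; +2 pad (align 4); @4: c [4B, align 4] → 8; size 8, align 4
@0: port [8B, align 4] → 8
@8: checksum [1B, align 1] → 9
+3 pad (align 4)
@12: src [8B, align 4] → 20
@20: magic [8B, align 4] → 28
@28: dst [8B, align 4] → 36
@36: payload_len [8B, align 4] → 44
@44: ack [4B, align 4] → 48
@48: version [12B, align 4] → 60
@60: proto [8B, align 4] → 68
size 68, align 4

68 bytes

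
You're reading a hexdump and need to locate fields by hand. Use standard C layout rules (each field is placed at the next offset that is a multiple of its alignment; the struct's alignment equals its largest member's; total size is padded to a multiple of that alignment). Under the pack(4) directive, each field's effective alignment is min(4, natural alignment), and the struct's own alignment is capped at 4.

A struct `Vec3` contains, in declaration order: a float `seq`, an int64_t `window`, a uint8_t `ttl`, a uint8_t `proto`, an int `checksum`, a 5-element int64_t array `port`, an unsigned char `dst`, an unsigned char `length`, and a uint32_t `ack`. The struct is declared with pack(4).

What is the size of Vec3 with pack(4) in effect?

68

seq at 0 (size 4, align 4) → ends 4
window at 4 (size 8, align 4) → ends 12
ttl at 12 (size 1, align 1) → ends 13
proto at 13 (size 1, align 1) → ends 14
pad 2 to align 4 for checksum
checksum at 16 (size 4, align 4) → ends 20
port at 20 (size 40, align 4) → ends 60
dst at 60 (size 1, align 1) → ends 61
length at 61 (size 1, align 1) → ends 62
pad 2 to align 4 for ack
ack at 64 (size 4, align 4) → ends 68
total 68 bytes, alignment 4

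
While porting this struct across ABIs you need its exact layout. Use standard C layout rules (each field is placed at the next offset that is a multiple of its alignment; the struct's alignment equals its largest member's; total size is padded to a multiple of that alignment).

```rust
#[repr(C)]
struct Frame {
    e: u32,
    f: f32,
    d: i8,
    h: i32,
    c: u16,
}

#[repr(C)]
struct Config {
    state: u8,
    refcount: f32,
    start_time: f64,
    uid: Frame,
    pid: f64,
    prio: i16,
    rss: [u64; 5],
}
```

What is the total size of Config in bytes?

Frame: 0..4  e  (4B, 4-aligned); 4..8  f  (4B, 4-aligned); 8..9  d  (1B, 1-aligned); 9..12  -- padding (3B); 12..16  h  (4B, 4-aligned); 16..18  c  (2B, 2-aligned); 18..20  -- tail padding (2B); sizeof = 20, alignof = 4
0..1  state  (1B, 1-aligned)
1..4  -- padding (3B)
4..8  refcount  (4B, 4-aligned)
8..16  start_time  (8B, 8-aligned)
16..36  uid  (20B, 4-aligned)
36..40  -- padding (4B)
40..48  pid  (8B, 8-aligned)
48..50  prio  (2B, 2-aligned)
50..56  -- padding (6B)
56..96  rss  (40B, 8-aligned)
sizeof = 96, alignof = 8

96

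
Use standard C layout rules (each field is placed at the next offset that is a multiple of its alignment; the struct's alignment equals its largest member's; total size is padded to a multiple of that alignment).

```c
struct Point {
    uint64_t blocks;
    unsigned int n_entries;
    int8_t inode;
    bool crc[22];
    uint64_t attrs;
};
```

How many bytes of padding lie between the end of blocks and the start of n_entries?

@0: blocks [8B, align 8] → 8
@8: n_entries [4B, align 4] → 12

0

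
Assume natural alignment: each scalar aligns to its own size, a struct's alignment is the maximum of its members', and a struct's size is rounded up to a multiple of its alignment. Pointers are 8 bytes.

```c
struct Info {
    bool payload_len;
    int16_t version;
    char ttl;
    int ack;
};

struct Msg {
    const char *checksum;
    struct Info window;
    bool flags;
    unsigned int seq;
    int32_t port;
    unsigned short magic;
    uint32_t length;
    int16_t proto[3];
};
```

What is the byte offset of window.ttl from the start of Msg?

Info: 0..1  payload_len  (1B, 1-aligned); 1..2  -- padding (1B); 2..4  version  (2B, 2-aligned); 4..5  ttl  (1B, 1-aligned); 5..8  -- padding (3B); 8..12  ack  (4B, 4-aligned); sizeof = 12, alignof = 4
0..8  checksum  (8B, 8-aligned)
8..20  window  (12B, 4-aligned)
within Info: ttl at 4
8 + 4 = 12

12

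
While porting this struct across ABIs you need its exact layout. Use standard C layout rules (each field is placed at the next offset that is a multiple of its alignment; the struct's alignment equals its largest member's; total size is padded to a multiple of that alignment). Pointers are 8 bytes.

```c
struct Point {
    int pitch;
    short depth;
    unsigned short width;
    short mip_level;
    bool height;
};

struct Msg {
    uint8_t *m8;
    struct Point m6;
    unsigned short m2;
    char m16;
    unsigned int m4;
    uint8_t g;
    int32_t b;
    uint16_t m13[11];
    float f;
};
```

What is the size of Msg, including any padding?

Point: pitch at 0 (size 4, align 4) → ends 4; depth at 4 (size 2, align 2) → ends 6; width at 6 (size 2, align 2) → ends 8; mip_level at 8 (size 2, align 2) → ends 10; height at 10 (size 1, align 1) → ends 11; tail pad 1 to reach multiple of 4; total 12 bytes, alignment 4
m8 at 0 (size 8, align 8) → ends 8
m6 at 8 (size 12, align 4) → ends 20
m2 at 20 (size 2, align 2) → ends 22
m16 at 22 (size 1, align 1) → ends 23
pad 1 to align 4 for m4
m4 at 24 (size 4, align 4) → ends 28
g at 28 (size 1, align 1) → ends 29
pad 3 to align 4 for b
b at 32 (size 4, align 4) → ends 36
m13 at 36 (size 22, align 2) → ends 58
pad 2 to align 4 for f
f at 60 (size 4, align 4) → ends 64
total 64 bytes, alignment 8

64 bytes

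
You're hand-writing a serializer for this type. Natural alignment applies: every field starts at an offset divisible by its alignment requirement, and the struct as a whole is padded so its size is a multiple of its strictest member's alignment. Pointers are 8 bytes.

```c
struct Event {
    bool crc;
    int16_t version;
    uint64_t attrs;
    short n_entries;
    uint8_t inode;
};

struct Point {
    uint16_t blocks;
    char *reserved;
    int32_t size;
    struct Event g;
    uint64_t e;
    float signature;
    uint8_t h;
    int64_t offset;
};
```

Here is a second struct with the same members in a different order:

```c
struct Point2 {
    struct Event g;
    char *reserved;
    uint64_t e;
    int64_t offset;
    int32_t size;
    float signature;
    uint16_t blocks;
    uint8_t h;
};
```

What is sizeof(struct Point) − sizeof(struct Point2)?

Event: @0: crc [1B, align 1] → 1; +1 pad (align 2); @2: version [2B, align 2] → 4; +4 pad (align 8); @8: attrs [8B, align 8] → 16; @16: n_entries [2B, align 2] → 18; @18: inode [1B, align 1] → 19; +5 tail pad (align 8); size 24, align 8
@0: blocks [2B, align 2] → 2
+6 pad (align 8)
@8: reserved [8B, align 8] → 16
@16: size [4B, align 4] → 20
+4 pad (align 8)
@24: g [24B, align 8] → 48
@48: e [8B, align 8] → 56
@56: signature [4B, align 4] → 60
@60: h [1B, align 1] → 61
+3 pad (align 8)
@64: offset [8B, align 8] → 72
size 72, align 8
— Point2 —
@0: g [24B, align 8] → 24
@24: reserved [8B, align 8] → 32
@32: e [8B, align 8] → 40
@40: offset [8B, align 8] → 48
@48: size [4B, align 4] → 52
@52: signature [4B, align 4] → 56
@56: blocks [2B, align 2] → 58
@58: h [1B, align 1] → 59
+5 tail pad (align 8)
size 64, align 8
72 − 64 = 8

8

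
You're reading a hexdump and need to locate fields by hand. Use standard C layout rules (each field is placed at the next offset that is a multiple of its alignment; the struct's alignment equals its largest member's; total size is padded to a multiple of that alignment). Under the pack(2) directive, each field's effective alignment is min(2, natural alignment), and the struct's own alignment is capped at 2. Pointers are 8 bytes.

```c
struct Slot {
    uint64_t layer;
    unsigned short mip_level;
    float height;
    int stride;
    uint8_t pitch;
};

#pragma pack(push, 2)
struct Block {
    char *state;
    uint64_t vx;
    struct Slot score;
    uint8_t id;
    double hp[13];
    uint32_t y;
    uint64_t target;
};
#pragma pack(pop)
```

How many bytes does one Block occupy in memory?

Slot: @0: layer [8B, align 8] → 8; @8: mip_level [2B, align 2] → 10; +2 pad (align 4); @12: height [4B, align 4] → 16; @16: stride [4B, align 4] → 20; @20: pitch [1B, align 1] → 21; +3 tail pad (align 8); size 24, align 8
@0: state [8B, align 2] → 8
@8: vx [8B, align 2] → 16
@16: score [24B, align 2] → 40
@40: id [1B, align 1] → 41
+1 pad (align 2)
@42: hp [104B, align 2] → 146
@146: y [4B, align 2] → 150
@150: target [8B, align 2] → 158
size 158, align 2

158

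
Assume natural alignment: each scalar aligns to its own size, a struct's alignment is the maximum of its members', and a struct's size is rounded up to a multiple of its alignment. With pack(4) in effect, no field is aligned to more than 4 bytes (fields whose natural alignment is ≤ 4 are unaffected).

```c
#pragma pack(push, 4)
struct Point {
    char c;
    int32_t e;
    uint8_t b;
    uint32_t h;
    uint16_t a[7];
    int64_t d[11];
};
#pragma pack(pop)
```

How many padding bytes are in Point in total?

8

0..1  c  (1B, 1-aligned)
1..4  -- padding (3B)
4..8  e  (4B, 4-aligned)
8..9  b  (1B, 1-aligned)
9..12  -- padding (3B)
12..16  h  (4B, 4-aligned)
16..30  a  (14B, 2-aligned)
30..32  -- padding (2B)
32..120  d  (88B, 4-aligned)
sizeof = 120, alignof = 4
data bytes 112, size 120 → padding 8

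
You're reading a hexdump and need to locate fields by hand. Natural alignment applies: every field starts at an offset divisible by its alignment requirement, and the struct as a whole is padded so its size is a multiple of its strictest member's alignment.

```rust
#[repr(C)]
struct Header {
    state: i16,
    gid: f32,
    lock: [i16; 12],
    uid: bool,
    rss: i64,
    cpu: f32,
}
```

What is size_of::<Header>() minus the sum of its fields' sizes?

13

@0: state [2B, align 2] → 2
+2 pad (align 4)
@4: gid [4B, align 4] → 8
@8: lock [24B, align 2] → 32
@32: uid [1B, align 1] → 33
+7 pad (align 8)
@40: rss [8B, align 8] → 48
@48: cpu [4B, align 4] → 52
+4 tail pad (align 8)
size 56, align 8
data bytes 43, size 56 → padding 13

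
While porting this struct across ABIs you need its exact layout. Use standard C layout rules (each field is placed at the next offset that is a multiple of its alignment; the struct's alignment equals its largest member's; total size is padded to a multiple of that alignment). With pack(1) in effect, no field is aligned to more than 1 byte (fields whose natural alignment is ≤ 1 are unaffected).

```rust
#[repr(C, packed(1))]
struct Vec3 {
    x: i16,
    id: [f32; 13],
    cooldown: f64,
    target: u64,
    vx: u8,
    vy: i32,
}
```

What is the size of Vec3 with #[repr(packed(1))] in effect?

@0: x [2B, align 1] → 2
@2: id [52B, align 1] → 54
@54: cooldown [8B, align 1] → 62
@62: target [8B, align 1] → 70
@70: vx [1B, align 1] → 71
@71: vy [4B, align 1] → 75
size 75, align 1

75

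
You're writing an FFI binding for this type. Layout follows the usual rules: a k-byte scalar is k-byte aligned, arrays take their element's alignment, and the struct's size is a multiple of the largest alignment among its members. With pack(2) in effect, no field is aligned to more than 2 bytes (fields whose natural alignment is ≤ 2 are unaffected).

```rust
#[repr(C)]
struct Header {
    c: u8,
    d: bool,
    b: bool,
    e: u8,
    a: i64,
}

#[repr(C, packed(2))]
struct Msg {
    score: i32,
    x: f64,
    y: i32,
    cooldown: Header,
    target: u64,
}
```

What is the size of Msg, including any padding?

Header: 0..1  c  (1B, 1-aligned); 1..2  d  (1B, 1-aligned); 2..3  b  (1B, 1-aligned); 3..4  e  (1B, 1-aligned); 4..8  -- padding (4B); 8..16  a  (8B, 8-aligned); sizeof = 16, alignof = 8
0..4  score  (4B, 2-aligned)
4..12  x  (8B, 2-aligned)
12..16  y  (4B, 2-aligned)
16..32  cooldown  (16B, 2-aligned)
32..40  target  (8B, 2-aligned)
sizeof = 40, alignof = 2

40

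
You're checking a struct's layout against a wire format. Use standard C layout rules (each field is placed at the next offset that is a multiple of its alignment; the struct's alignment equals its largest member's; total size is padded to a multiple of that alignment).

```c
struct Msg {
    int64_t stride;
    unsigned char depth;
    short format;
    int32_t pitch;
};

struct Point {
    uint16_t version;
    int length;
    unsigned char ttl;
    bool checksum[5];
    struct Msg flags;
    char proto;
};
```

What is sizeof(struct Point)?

Msg: @0: stride [8B, align 8] → 8; @8: depth [1B, align 1] → 9; +1 pad (align 2); @10: format [2B, align 2] → 12; @12: pitch [4B, align 4] → 16; size 16, align 8
@0: version [2B, align 2] → 2
+2 pad (align 4)
@4: length [4B, align 4] → 8
@8: ttl [1B, align 1] → 9
@9: checksum [5B, align 1] → 14
+2 pad (align 8)
@16: flags [16B, align 8] → 32
@32: proto [1B, align 1] → 33
+7 tail pad (align 8)
size 40, align 8

40 bytes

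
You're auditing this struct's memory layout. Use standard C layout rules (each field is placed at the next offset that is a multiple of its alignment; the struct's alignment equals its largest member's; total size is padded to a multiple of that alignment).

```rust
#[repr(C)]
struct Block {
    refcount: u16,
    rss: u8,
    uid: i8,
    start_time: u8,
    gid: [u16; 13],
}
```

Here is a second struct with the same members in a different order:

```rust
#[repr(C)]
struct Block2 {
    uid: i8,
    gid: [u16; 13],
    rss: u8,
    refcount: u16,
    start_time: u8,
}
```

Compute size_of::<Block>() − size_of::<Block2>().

-2

0..2  refcount  (2B, 2-aligned)
2..3  rss  (1B, 1-aligned)
3..4  uid  (1B, 1-aligned)
4..5  start_time  (1B, 1-aligned)
5..6  -- padding (1B)
6..32  gid  (26B, 2-aligned)
sizeof = 32, alignof = 2
— Block2 —
0..1  uid  (1B, 1-aligned)
1..2  -- padding (1B)
2..28  gid  (26B, 2-aligned)
28..29  rss  (1B, 1-aligned)
29..30  -- padding (1B)
30..32  refcount  (2B, 2-aligned)
32..33  start_time  (1B, 1-aligned)
33..34  -- tail padding (1B)
sizeof = 34, alignof = 2
32 − 34 = -2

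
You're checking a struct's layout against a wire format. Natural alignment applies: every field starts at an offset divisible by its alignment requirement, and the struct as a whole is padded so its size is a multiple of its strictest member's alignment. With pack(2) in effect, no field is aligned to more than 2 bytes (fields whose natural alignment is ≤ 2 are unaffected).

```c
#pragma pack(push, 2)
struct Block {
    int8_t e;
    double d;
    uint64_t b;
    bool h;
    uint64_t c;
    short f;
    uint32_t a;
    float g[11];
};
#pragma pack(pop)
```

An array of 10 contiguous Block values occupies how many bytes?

780

e at 0 (size 1, align 1) → ends 1
pad 1 to align 2 for d
d at 2 (size 8, align 2) → ends 10
b at 10 (size 8, align 2) → ends 18
h at 18 (size 1, align 1) → ends 19
pad 1 to align 2 for c
c at 20 (size 8, align 2) → ends 28
f at 28 (size 2, align 2) → ends 30
a at 30 (size 4, align 2) → ends 34
g at 34 (size 44, align 2) → ends 78
total 78 bytes, alignment 2
array of 10: 10 × 78 = 780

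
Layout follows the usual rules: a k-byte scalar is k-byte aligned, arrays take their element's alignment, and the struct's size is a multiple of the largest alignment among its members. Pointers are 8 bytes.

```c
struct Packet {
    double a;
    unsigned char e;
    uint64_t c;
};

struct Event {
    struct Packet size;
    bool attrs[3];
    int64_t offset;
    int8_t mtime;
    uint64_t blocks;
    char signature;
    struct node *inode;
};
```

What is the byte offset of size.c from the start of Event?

16

Packet: a at 0 (size 8, align 8) → ends 8; e at 8 (size 1, align 1) → ends 9; pad 7 to align 8 for c; c at 16 (size 8, align 8) → ends 24; total 24 bytes, alignment 8
size at 0 (size 24, align 8) → ends 24
within Packet: c at 16
0 + 16 = 16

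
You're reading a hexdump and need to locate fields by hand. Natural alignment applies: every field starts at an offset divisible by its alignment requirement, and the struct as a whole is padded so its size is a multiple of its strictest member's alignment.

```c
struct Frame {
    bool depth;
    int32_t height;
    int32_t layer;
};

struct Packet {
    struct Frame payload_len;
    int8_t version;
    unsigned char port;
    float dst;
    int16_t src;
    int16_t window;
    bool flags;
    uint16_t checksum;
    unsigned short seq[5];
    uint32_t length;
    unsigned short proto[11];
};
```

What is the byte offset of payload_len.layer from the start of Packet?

Frame: 0..1  depth  (1B, 1-aligned); 1..4  -- padding (3B); 4..8  height  (4B, 4-aligned); 8..12  layer  (4B, 4-aligned); sizeof = 12, alignof = 4
0..12  payload_len  (12B, 4-aligned)
within Frame: layer at 8
0 + 8 = 8

8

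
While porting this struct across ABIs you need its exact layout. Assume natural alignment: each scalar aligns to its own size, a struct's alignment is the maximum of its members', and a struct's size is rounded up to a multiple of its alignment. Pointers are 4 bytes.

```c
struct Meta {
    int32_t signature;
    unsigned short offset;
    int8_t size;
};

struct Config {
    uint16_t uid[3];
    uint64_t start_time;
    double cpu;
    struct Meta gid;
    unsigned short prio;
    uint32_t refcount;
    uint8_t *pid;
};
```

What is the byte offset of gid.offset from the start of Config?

28

Meta: 0..4  signature  (4B, 4-aligned); 4..6  offset  (2B, 2-aligned); 6..7  size  (1B, 1-aligned); 7..8  -- tail padding (1B); sizeof = 8, alignof = 4
0..6  uid  (6B, 2-aligned)
6..8  -- padding (2B)
8..16  start_time  (8B, 8-aligned)
16..24  cpu  (8B, 8-aligned)
24..32  gid  (8B, 4-aligned)
within Meta: offset at 4
24 + 4 = 28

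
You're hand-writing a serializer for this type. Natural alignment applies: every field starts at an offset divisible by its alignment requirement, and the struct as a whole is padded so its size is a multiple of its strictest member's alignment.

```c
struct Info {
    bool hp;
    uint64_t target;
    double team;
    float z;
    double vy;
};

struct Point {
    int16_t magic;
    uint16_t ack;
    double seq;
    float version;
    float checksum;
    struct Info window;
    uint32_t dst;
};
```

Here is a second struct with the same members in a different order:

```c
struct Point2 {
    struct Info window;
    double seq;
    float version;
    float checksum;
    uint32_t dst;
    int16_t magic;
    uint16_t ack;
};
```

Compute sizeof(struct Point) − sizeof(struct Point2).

8

Info: @0: hp [1B, align 1] → 1; +7 pad (align 8); @8: target [8B, align 8] → 16; @16: team [8B, align 8] → 24; @24: z [4B, align 4] → 28; +4 pad (align 8); @32: vy [8B, align 8] → 40; size 40, align 8
@0: magic [2B, align 2] → 2
@2: ack [2B, align 2] → 4
+4 pad (align 8)
@8: seq [8B, align 8] → 16
@16: version [4B, align 4] → 20
@20: checksum [4B, align 4] → 24
@24: window [40B, align 8] → 64
@64: dst [4B, align 4] → 68
+4 tail pad (align 8)
size 72, align 8
— Point2 —
@0: window [40B, align 8] → 40
@40: seq [8B, align 8] → 48
@48: version [4B, align 4] → 52
@52: checksum [4B, align 4] → 56
@56: dst [4B, align 4] → 60
@60: magic [2B, align 2] → 62
@62: ack [2B, align 2] → 64
size 64, align 8
72 − 64 = 8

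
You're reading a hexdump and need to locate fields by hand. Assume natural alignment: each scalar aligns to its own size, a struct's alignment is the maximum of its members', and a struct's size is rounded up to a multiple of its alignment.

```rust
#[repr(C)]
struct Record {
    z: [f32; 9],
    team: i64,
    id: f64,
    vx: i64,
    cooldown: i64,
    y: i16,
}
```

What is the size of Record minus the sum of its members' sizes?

@0: z [36B, align 4] → 36
+4 pad (align 8)
@40: team [8B, align 8] → 48
@48: id [8B, align 8] → 56
@56: vx [8B, align 8] → 64
@64: cooldown [8B, align 8] → 72
@72: y [2B, align 2] → 74
+6 tail pad (align 8)
size 80, align 8
data bytes 70, size 80 → padding 10

10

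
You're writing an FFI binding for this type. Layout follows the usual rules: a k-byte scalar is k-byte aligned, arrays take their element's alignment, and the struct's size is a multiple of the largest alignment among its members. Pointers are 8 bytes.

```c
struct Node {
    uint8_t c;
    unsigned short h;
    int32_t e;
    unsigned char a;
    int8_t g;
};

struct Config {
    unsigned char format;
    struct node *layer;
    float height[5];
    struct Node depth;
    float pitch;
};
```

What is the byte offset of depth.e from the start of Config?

40

Node: @0: c [1B, align 1] → 1; +1 pad (align 2); @2: h [2B, align 2] → 4; @4: e [4B, align 4] → 8; @8: a [1B, align 1] → 9; @9: g [1B, align 1] → 10; +2 tail pad (align 4); size 12, align 4
@0: format [1B, align 1] → 1
+7 pad (align 8)
@8: layer [8B, align 8] → 16
@16: height [20B, align 4] → 36
@36: depth [12B, align 4] → 48
within Node: e at 4
36 + 4 = 40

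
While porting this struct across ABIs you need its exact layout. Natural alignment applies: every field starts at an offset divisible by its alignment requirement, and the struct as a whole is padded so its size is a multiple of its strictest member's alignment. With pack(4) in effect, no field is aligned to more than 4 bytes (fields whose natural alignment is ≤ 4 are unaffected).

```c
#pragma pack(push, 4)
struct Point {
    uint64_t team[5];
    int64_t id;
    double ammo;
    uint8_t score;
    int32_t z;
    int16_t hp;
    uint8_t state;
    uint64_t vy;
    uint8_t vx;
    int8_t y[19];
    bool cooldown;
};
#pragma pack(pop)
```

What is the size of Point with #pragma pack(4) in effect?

@0: team [40B, align 4] → 40
@40: id [8B, align 4] → 48
@48: ammo [8B, align 4] → 56
@56: score [1B, align 1] → 57
+3 pad (align 4)
@60: z [4B, align 4] → 64
@64: hp [2B, align 2] → 66
@66: state [1B, align 1] → 67
+1 pad (align 4)
@68: vy [8B, align 4] → 76
@76: vx [1B, align 1] → 77
@77: y [19B, align 1] → 96
@96: cooldown [1B, align 1] → 97
+3 tail pad (align 4)
size 100, align 4

100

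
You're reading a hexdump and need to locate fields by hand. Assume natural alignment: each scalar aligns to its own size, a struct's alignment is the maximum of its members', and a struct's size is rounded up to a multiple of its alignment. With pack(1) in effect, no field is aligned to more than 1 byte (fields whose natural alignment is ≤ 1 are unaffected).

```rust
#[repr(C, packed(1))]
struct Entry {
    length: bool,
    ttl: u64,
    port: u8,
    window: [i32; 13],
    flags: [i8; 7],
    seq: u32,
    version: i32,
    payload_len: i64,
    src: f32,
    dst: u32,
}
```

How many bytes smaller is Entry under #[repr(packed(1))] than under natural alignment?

11

natural layout:
  0..1  length  (1B, 1-aligned)
  1..8  -- padding (7B)
  8..16  ttl  (8B, 8-aligned)
  16..17  port  (1B, 1-aligned)
  17..20  -- padding (3B)
  20..72  window  (52B, 4-aligned)
  72..79  flags  (7B, 1-aligned)
  79..80  -- padding (1B)
  80..84  seq  (4B, 4-aligned)
  84..88  version  (4B, 4-aligned)
  88..96  payload_len  (8B, 8-aligned)
  96..100  src  (4B, 4-aligned)
  100..104  dst  (4B, 4-aligned)
  sizeof = 104, alignof = 8
packed(1) layout:
  0..1  length  (1B, 1-aligned)
  1..9  ttl  (8B, 1-aligned)
  9..10  port  (1B, 1-aligned)
  10..62  window  (52B, 1-aligned)
  62..69  flags  (7B, 1-aligned)
  69..73  seq  (4B, 1-aligned)
  73..77  version  (4B, 1-aligned)
  77..85  payload_len  (8B, 1-aligned)
  85..89  src  (4B, 1-aligned)
  89..93  dst  (4B, 1-aligned)
  sizeof = 93, alignof = 1
104 − 93 = 11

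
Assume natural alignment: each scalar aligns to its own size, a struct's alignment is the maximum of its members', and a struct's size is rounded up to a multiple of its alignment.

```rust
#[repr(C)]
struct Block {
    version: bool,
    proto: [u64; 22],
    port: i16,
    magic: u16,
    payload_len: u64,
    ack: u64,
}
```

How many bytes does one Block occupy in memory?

0..1  version  (1B, 1-aligned)
1..8  -- padding (7B)
8..184  proto  (176B, 8-aligned)
184..186  port  (2B, 2-aligned)
186..188  magic  (2B, 2-aligned)
188..192  -- padding (4B)
192..200  payload_len  (8B, 8-aligned)
200..208  ack  (8B, 8-aligned)
sizeof = 208, alignof = 8

208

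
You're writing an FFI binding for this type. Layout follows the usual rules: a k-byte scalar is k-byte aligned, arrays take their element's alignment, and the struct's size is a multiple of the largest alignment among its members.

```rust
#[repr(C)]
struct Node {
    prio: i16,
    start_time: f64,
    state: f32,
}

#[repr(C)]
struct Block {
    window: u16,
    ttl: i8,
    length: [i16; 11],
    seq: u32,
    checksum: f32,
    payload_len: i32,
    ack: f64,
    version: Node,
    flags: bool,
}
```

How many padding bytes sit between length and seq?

2

Node: 0..2  prio  (2B, 2-aligned); 2..8  -- padding (6B); 8..16  start_time  (8B, 8-aligned); 16..20  state  (4B, 4-aligned); 20..24  -- tail padding (4B); sizeof = 24, alignof = 8
0..2  window  (2B, 2-aligned)
2..3  ttl  (1B, 1-aligned)
3..4  -- padding (1B)
4..26  length  (22B, 2-aligned)
26..28  -- padding (2B)
28..32  seq  (4B, 4-aligned)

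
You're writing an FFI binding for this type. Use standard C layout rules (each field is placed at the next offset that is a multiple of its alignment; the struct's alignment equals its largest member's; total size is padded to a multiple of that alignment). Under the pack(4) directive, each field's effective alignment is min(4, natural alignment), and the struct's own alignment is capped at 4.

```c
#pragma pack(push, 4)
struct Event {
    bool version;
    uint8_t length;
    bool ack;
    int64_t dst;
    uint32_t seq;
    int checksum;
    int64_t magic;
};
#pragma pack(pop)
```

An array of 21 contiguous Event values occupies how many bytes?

588

0..1  version  (1B, 1-aligned)
1..2  length  (1B, 1-aligned)
2..3  ack  (1B, 1-aligned)
3..4  -- padding (1B)
4..12  dst  (8B, 4-aligned)
12..16  seq  (4B, 4-aligned)
16..20  checksum  (4B, 4-aligned)
20..28  magic  (8B, 4-aligned)
sizeof = 28, alignof = 4
array of 21: 21 × 28 = 588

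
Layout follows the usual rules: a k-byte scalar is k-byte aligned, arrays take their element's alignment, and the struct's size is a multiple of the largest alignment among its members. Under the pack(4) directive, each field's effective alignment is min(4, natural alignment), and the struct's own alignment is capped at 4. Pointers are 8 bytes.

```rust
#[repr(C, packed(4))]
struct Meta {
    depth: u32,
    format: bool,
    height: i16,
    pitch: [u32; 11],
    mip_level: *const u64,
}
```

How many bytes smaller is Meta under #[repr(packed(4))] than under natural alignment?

natural layout:
  @0: depth [4B, align 4] → 4
  @4: format [1B, align 1] → 5
  +1 pad (align 2)
  @6: height [2B, align 2] → 8
  @8: pitch [44B, align 4] → 52
  +4 pad (align 8)
  @56: mip_level [8B, align 8] → 64
  size 64, align 8
packed(4) layout:
  @0: depth [4B, align 4] → 4
  @4: format [1B, align 1] → 5
  +1 pad (align 2)
  @6: height [2B, align 2] → 8
  @8: pitch [44B, align 4] → 52
  @52: mip_level [8B, align 4] → 60
  size 60, align 4
64 − 60 = 4

4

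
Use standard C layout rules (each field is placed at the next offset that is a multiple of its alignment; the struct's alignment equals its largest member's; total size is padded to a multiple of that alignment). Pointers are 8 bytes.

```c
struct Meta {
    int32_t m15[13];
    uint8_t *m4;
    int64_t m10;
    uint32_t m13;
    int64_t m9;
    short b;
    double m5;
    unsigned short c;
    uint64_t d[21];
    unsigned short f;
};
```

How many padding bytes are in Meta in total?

m15 at 0 (size 52, align 4) → ends 52
pad 4 to align 8 for m4
m4 at 56 (size 8, align 8) → ends 64
m10 at 64 (size 8, align 8) → ends 72
m13 at 72 (size 4, align 4) → ends 76
pad 4 to align 8 for m9
m9 at 80 (size 8, align 8) → ends 88
b at 88 (size 2, align 2) → ends 90
pad 6 to align 8 for m5
m5 at 96 (size 8, align 8) → ends 104
c at 104 (size 2, align 2) → ends 106
pad 6 to align 8 for d
d at 112 (size 168, align 8) → ends 280
f at 280 (size 2, align 2) → ends 282
tail pad 6 to reach multiple of 8
total 288 bytes, alignment 8
data bytes 262, size 288 → padding 26

26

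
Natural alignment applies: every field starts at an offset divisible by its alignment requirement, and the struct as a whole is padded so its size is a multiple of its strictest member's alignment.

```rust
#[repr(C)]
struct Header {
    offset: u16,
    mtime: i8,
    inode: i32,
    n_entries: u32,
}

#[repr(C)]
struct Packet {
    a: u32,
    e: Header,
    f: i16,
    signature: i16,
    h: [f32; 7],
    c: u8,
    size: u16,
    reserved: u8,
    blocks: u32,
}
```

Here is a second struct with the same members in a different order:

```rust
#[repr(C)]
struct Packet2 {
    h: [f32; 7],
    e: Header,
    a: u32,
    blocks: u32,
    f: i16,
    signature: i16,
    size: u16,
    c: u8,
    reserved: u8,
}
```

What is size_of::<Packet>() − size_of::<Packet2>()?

4

Header: 0..2  offset  (2B, 2-aligned); 2..3  mtime  (1B, 1-aligned); 3..4  -- padding (1B); 4..8  inode  (4B, 4-aligned); 8..12  n_entries  (4B, 4-aligned); sizeof = 12, alignof = 4
0..4  a  (4B, 4-aligned)
4..16  e  (12B, 4-aligned)
16..18  f  (2B, 2-aligned)
18..20  signature  (2B, 2-aligned)
20..48  h  (28B, 4-aligned)
48..49  c  (1B, 1-aligned)
49..50  -- padding (1B)
50..52  size  (2B, 2-aligned)
52..53  reserved  (1B, 1-aligned)
53..56  -- padding (3B)
56..60  blocks  (4B, 4-aligned)
sizeof = 60, alignof = 4
— Packet2 —
0..28  h  (28B, 4-aligned)
28..40  e  (12B, 4-aligned)
40..44  a  (4B, 4-aligned)
44..48  blocks  (4B, 4-aligned)
48..50  f  (2B, 2-aligned)
50..52  signature  (2B, 2-aligned)
52..54  size  (2B, 2-aligned)
54..55  c  (1B, 1-aligned)
55..56  reserved  (1B, 1-aligned)
sizeof = 56, alignof = 4
60 − 56 = 4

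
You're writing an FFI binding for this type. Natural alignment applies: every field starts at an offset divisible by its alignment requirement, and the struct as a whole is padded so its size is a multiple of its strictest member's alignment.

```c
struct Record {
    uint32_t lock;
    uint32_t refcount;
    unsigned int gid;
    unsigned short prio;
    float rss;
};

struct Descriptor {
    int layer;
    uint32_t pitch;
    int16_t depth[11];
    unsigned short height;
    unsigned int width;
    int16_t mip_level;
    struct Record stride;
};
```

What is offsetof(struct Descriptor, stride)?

Record: lock at 0 (size 4, align 4) → ends 4; refcount at 4 (size 4, align 4) → ends 8; gid at 8 (size 4, align 4) → ends 12; prio at 12 (size 2, align 2) → ends 14; pad 2 to align 4 for rss; rss at 16 (size 4, align 4) → ends 20; total 20 bytes, alignment 4
layer at 0 (size 4, align 4) → ends 4
pitch at 4 (size 4, align 4) → ends 8
depth at 8 (size 22, align 2) → ends 30
height at 30 (size 2, align 2) → ends 32
width at 32 (size 4, align 4) → ends 36
mip_level at 36 (size 2, align 2) → ends 38
pad 2 to align 4 for stride
stride at 40 (size 20, align 4) → ends 60

40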